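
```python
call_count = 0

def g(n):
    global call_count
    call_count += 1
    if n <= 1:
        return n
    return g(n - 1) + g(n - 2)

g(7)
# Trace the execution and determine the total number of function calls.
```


g(7) calls g(6) and g(5); each non-base call branches into two more.
Let C(k) = total number of calls made by g(k), including the call to g(k) itself.
Base cases: C(0) = 1, C(1) = 1
Recurrence: C(k) = 1 + C(k-1) + C(k-2)
  C(2) = 1 + C(1) + C(0) = 1 + 1 + 1 = 3
  C(3) = 1 + C(2) + C(1) = 1 + 3 + 1 = 5
  C(4) = 1 + C(3) + C(2) = 1 + 5 + 3 = 9
  C(5) = 1 + C(4) + C(3) = 1 + 9 + 5 = 15
  C(6) = 1 + C(5) + C(4) = 1 + 15 + 9 = 25
  C(7) = 1 + C(6) + C(5) = 1 + 25 + 15 = 41
Total calls = C(7) = 41


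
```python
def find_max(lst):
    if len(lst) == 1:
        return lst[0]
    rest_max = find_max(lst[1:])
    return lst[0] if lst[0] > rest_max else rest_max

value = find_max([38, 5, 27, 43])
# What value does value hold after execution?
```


find_max([38, 5, 27, 43])
= compare 38 with find_max([5, 27, 43])
= compare 5 with find_max([27, 43])
= compare 27 with find_max([43])
Base: find_max([43]) = 43
compare 27 with 43: max = 43
compare 5 with 43: max = 43
compare 38 with 43: max = 43
= 43


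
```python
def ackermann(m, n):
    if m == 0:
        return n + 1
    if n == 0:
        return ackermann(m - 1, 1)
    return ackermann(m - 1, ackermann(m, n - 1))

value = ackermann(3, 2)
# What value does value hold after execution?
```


ackermann(3, 2)
= ackermann(2, ackermann(3, 1))
First compute ackermann(3, 1) = 13
= ackermann(2, 13)
= 29


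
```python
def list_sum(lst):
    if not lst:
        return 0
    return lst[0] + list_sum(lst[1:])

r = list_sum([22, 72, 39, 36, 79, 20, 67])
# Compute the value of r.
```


list_sum([22, 72, 39, 36, 79, 20, 67])
= 22 + list_sum([72, 39, 36, 79, 20, 67])
= 22 + 72 + list_sum([39, 36, 79, 20, 67])
= 22 + 72 + 39 + list_sum([36, 79, 20, 67])
= 22 + 72 + 39 + 36 + list_sum([79, 20, 67])
= 22 + 72 + 39 + 36 + 79 + list_sum([20, 67])
= 22 + 72 + 39 + 36 + 79 + 20 + list_sum([67])
= 22 + 72 + 39 + 36 + 79 + 20 + 67 + list_sum([])
= 22 + 72 + 39 + 36 + 79 + 20 + 67 + 0
= 335


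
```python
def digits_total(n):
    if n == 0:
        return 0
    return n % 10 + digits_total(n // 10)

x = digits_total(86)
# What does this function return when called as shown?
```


digits_total(86)
= 6 + digits_total(8)
= 6 + 8 + digits_total(0)
= 6 + 8 + 0
= 14


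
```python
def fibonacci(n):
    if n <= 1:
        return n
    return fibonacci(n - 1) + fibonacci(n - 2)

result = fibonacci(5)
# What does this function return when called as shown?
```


fibonacci(5)
= fibonacci(4) + fibonacci(3)
= (fibonacci(3) + fibonacci(2)) + fibonacci(3)
Computing bottom-up: fibonacci(0)=0, fibonacci(1)=1, fibonacci(2)=1, fibonacci(3)=2, fibonacci(4)=3, fibonacci(5)=5
= 5


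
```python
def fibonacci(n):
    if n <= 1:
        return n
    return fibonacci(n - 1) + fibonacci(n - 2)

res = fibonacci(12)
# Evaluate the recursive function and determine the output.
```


fibonacci(12)
= fibonacci(11) + fibonacci(10)
= (fibonacci(10) + fibonacci(9)) + fibonacci(10)
Computing bottom-up: fibonacci(0)=0, fibonacci(1)=1, fibonacci(2)=1, fibonacci(3)=2, fibonacci(4)=3, fibonacci(5)=5, fibonacci(6)=8, fibonacci(7)=13, fibonacci(8)=21, fibonacci(9)=34, fibonacci(10)=55, fibonacci(11)=89, fibonacci(12)=144
= 144


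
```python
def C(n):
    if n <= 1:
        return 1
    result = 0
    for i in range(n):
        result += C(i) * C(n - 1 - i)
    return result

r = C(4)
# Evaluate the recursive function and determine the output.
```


C(4)
= sum of C(i) * C(4-1-i) for i in 0..3
First compute sub-values bottom-up:
  C(0) = 1, C(1) = 1
  C(2) = 1*1 + 1*1 = 2
  C(3) = 1*2 + 1*1 + 2*1 = 5
Now C(4):
  C(0)*C(3) = 1*5 = 5
  C(1)*C(2) = 1*2 = 2
  C(2)*C(1) = 2*1 = 2
  C(3)*C(0) = 5*1 = 5
= 5 + 2 + 2 + 5
= 14


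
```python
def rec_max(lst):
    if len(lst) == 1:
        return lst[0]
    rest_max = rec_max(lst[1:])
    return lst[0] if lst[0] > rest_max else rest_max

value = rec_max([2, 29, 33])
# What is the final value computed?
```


rec_max([2, 29, 33])
= compare 2 with rec_max([29, 33])
= compare 29 with rec_max([33])
Base: rec_max([33]) = 33
compare 29 with 33: max = 33
compare 2 with 33: max = 33
= 33


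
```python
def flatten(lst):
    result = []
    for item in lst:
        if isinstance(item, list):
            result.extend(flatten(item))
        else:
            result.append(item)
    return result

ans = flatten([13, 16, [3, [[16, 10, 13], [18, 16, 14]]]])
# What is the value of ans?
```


flatten([13, 16, [3, [[16, 10, 13], [18, 16, 14]]]])
Processing each element:
  13 is not a list -> append 13
  16 is not a list -> append 16
  [3, [[16, 10, 13], [18, 16, 14]]] is a list -> flatten recursively -> [3, 16, 10, 13, 18, 16, 14]
= [13, 16, 3, 16, 10, 13, 18, 16, 14]


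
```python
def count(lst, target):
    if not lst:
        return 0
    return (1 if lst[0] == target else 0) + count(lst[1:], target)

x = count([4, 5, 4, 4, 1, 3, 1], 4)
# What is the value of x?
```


count([4, 5, 4, 4, 1, 3, 1], 4)
lst[0]=4 == 4: 1 + count([5, 4, 4, 1, 3, 1], 4)
lst[0]=5 != 4: 0 + count([4, 4, 1, 3, 1], 4)
lst[0]=4 == 4: 1 + count([4, 1, 3, 1], 4)
lst[0]=4 == 4: 1 + count([1, 3, 1], 4)
lst[0]=1 != 4: 0 + count([3, 1], 4)
lst[0]=3 != 4: 0 + count([1], 4)
lst[0]=1 != 4: 0 + count([], 4)
= 3


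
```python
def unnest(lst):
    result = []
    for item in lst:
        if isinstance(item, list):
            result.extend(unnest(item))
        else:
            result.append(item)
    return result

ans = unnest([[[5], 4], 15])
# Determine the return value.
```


unnest([[[5], 4], 15])
Processing each element:
  [[5], 4] is a list -> unnest recursively -> [5, 4]
  15 is not a list -> append 15
= [5, 4, 15]


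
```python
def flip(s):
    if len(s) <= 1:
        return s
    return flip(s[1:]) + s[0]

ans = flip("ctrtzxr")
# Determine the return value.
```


flip("ctrtzxr")
= flip("trtzxr") + "c"
= flip("rtzxr") + "t" + "c"
= flip("tzxr") + "r" + "t" + "c"
= flip("zxr") + "t" + "r" + "t" + "c"
= flip("xr") + "z" + "t" + "r" + "t" + "c"
= flip("r") + "x" + "z" + "t" + "r" + "t" + "c"
= "r" + "x" + "z" + "t" + "r" + "t" + "c"
= "rxztrtc"


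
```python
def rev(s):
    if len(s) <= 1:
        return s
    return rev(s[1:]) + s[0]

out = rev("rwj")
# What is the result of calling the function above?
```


rev("rwj")
= rev("wj") + "r"
= rev("j") + "w" + "r"
= "j" + "w" + "r"
= "jwr"


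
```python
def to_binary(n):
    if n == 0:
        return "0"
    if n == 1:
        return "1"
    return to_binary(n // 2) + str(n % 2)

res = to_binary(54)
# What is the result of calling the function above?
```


to_binary(54)
= to_binary(27) + "0"
= to_binary(13) + "1" + "0"
= to_binary(6) + "1" + "1" + "0"
= to_binary(3) + "0" + "1" + "1" + "0"
= to_binary(1) + "1" + "0" + "1" + "1" + "0"
= "1" + "1" + "0" + "1" + "1" + "0"
= "110110"


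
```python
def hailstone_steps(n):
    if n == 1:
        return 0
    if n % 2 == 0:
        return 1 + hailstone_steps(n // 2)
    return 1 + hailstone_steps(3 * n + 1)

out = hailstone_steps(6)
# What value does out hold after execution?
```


hailstone_steps(6)
6 is even -> hailstone_steps(3)
3 is odd -> 3*3+1 = 10 -> hailstone_steps(10)
10 is even -> hailstone_steps(5)
5 is odd -> 3*5+1 = 16 -> hailstone_steps(16)
16 is even -> hailstone_steps(8)
8 is even -> hailstone_steps(4)
4 is even -> hailstone_steps(2)
2 is even -> hailstone_steps(1)
Reached 1 after 8 steps
= 8


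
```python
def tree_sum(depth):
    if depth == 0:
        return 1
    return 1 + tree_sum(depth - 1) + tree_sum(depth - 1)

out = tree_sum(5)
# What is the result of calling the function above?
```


tree_sum(5)
= 1 + tree_sum(4) + tree_sum(4)
= 1 + 2 * tree_sum(4)
tree_sum(k) = 2^(k+1) - 1
tree_sum(0) = 1
tree_sum(1) = 3
tree_sum(2) = 7
tree_sum(3) = 15
tree_sum(4) = 31
tree_sum(5) = 2^6 - 1 = 63


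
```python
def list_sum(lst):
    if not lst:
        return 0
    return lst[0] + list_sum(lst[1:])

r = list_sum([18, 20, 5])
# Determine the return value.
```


list_sum([18, 20, 5])
= 18 + list_sum([20, 5])
= 18 + 20 + list_sum([5])
= 18 + 20 + 5 + list_sum([])
= 18 + 20 + 5 + 0
= 43


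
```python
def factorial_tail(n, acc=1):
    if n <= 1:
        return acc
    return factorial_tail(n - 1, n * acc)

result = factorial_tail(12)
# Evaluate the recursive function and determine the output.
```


factorial_tail(12, 1)
= factorial_tail(11, 12 * 1) = factorial_tail(11, 12)
= factorial_tail(10, 11 * 12) = factorial_tail(10, 132)
= factorial_tail(9, 10 * 132) = factorial_tail(9, 1320)
= factorial_tail(8, 9 * 1320) = factorial_tail(8, 11880)
= factorial_tail(7, 8 * 11880) = factorial_tail(7, 95040)
= factorial_tail(6, 7 * 95040) = factorial_tail(6, 665280)
= factorial_tail(5, 6 * 665280) = factorial_tail(5, 3991680)
= factorial_tail(4, 5 * 3991680) = factorial_tail(4, 19958400)
= factorial_tail(3, 4 * 19958400) = factorial_tail(3, 79833600)
= factorial_tail(2, 3 * 79833600) = factorial_tail(2, 239500800)
= factorial_tail(1, 2 * 239500800) = factorial_tail(1, 479001600)
n <= 1, return acc = 479001600


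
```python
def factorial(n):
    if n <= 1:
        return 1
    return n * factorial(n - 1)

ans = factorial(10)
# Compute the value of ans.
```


factorial(10)
= 10 * factorial(9)
= 10 * 9 * factorial(8)
= 10 * 9 * 8 * factorial(7)
= 10 * 9 * 8 * 7 * factorial(6)
= 10 * 9 * 8 * 7 * 6 * factorial(5)
= 10 * 9 * 8 * 7 * 6 * 5 * factorial(4)
= 10 * 9 * 8 * 7 * 6 * 5 * 4 * factorial(3)
= 10 * 9 * 8 * 7 * 6 * 5 * 4 * 3 * factorial(2)
= 10 * 9 * 8 * 7 * 6 * 5 * 4 * 3 * 2 * factorial(1)
= 10 * 9 * 8 * 7 * 6 * 5 * 4 * 3 * 2 * 1
= 3628800


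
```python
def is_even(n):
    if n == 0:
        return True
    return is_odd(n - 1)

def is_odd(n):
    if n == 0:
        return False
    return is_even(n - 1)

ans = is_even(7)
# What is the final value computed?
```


is_even(7)
= is_odd(6)
= is_even(5)
= is_odd(4)
= is_even(3)
= is_odd(2)
= is_even(1)
= is_odd(0)
n == 0: return False
= False


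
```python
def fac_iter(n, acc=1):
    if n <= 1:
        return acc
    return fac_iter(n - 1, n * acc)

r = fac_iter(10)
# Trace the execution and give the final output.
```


fac_iter(10, 1)
= fac_iter(9, 10 * 1) = fac_iter(9, 10)
= fac_iter(8, 9 * 10) = fac_iter(8, 90)
= fac_iter(7, 8 * 90) = fac_iter(7, 720)
= fac_iter(6, 7 * 720) = fac_iter(6, 5040)
= fac_iter(5, 6 * 5040) = fac_iter(5, 30240)
= fac_iter(4, 5 * 30240) = fac_iter(4, 151200)
= fac_iter(3, 4 * 151200) = fac_iter(3, 604800)
= fac_iter(2, 3 * 604800) = fac_iter(2, 1814400)
= fac_iter(1, 2 * 1814400) = fac_iter(1, 3628800)
n <= 1, return acc = 3628800


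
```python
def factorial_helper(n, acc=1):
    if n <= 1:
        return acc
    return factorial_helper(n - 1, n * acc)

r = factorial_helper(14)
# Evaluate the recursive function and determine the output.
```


factorial_helper(14, 1)
= factorial_helper(13, 14 * 1) = factorial_helper(13, 14)
= factorial_helper(12, 13 * 14) = factorial_helper(12, 182)
= factorial_helper(11, 12 * 182) = factorial_helper(11, 2184)
= factorial_helper(10, 11 * 2184) = factorial_helper(10, 24024)
= factorial_helper(9, 10 * 24024) = factorial_helper(9, 240240)
= factorial_helper(8, 9 * 240240) = factorial_helper(8, 2162160)
= factorial_helper(7, 8 * 2162160) = factorial_helper(7, 17297280)
= factorial_helper(6, 7 * 17297280) = factorial_helper(6, 121080960)
= factorial_helper(5, 6 * 121080960) = factorial_helper(5, 726485760)
= factorial_helper(4, 5 * 726485760) = factorial_helper(4, 3632428800)
= factorial_helper(3, 4 * 3632428800) = factorial_helper(3, 14529715200)
= factorial_helper(2, 3 * 14529715200) = factorial_helper(2, 43589145600)
= factorial_helper(1, 2 * 43589145600) = factorial_helper(1, 87178291200)
n <= 1, return acc = 87178291200


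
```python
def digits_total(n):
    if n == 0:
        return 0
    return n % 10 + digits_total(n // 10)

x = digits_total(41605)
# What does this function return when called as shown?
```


digits_total(41605)
= 5 + digits_total(4160)
= 5 + 0 + digits_total(416)
= 5 + 0 + 6 + digits_total(41)
= 5 + 0 + 6 + 1 + digits_total(4)
= 5 + 0 + 6 + 1 + 4 + digits_total(0)
= 5 + 0 + 6 + 1 + 4 + 0
= 16


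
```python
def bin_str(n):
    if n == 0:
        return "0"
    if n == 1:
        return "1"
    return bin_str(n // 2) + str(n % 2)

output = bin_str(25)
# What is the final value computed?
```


bin_str(25)
= bin_str(12) + "1"
= bin_str(6) + "0" + "1"
= bin_str(3) + "0" + "0" + "1"
= bin_str(1) + "1" + "0" + "0" + "1"
= "1" + "1" + "0" + "0" + "1"
= "11001"


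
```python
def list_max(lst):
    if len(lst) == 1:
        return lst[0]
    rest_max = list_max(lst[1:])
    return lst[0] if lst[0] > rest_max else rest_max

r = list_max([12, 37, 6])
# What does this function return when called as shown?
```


list_max([12, 37, 6])
= compare 12 with list_max([37, 6])
= compare 37 with list_max([6])
Base: list_max([6]) = 6
compare 37 with 6: max = 37
compare 12 with 37: max = 37
= 37


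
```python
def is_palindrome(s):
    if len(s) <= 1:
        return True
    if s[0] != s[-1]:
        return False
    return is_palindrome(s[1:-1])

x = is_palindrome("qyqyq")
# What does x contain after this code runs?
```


is_palindrome("qyqyq")
"qyqyq": s[0]='q' == s[-1]='q' -> is_palindrome("yqy")
"yqy": s[0]='y' == s[-1]='y' -> is_palindrome("q")
"q": len <= 1 -> True
= True


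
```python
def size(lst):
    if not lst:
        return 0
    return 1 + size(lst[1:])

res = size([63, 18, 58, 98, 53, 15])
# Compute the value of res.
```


size([63, 18, 58, 98, 53, 15])
= 1 + size([18, 58, 98, 53, 15])
= 1 + 1 + size([58, 98, 53, 15])
= 1 + 1 + 1 + size([98, 53, 15])
= 1 + 1 + 1 + 1 + size([53, 15])
= 1 + 1 + 1 + 1 + 1 + size([15])
= 1 + 1 + 1 + 1 + 1 + 1 + size([])
= 1 + 1 + 1 + 1 + 1 + 1 + 0
= 6


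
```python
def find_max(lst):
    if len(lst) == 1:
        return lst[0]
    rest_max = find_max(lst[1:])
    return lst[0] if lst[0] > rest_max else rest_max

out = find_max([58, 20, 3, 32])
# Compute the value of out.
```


find_max([58, 20, 3, 32])
= compare 58 with find_max([20, 3, 32])
= compare 20 with find_max([3, 32])
= compare 3 with find_max([32])
Base: find_max([32]) = 32
compare 3 with 32: max = 32
compare 20 with 32: max = 32
compare 58 with 32: max = 58
= 58


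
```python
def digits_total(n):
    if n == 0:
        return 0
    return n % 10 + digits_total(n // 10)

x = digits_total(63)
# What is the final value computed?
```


digits_total(63)
= 3 + digits_total(6)
= 3 + 6 + digits_total(0)
= 3 + 6 + 0
= 9


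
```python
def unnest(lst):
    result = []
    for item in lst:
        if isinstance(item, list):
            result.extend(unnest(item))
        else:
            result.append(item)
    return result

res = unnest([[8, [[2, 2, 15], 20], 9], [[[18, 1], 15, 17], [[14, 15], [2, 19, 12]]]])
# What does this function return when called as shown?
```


unnest([[8, [[2, 2, 15], 20], 9], [[[18, 1], 15, 17], [[14, 15], [2, 19, 12]]]])
Processing each element:
  [8, [[2, 2, 15], 20], 9] is a list -> unnest recursively -> [8, 2, 2, 15, 20, 9]
  [[[18, 1], 15, 17], [[14, 15], [2, 19, 12]]] is a list -> unnest recursively -> [18, 1, 15, 17, 14, 15, 2, 19, 12]
= [8, 2, 2, 15, 20, 9, 18, 1, 15, 17, 14, 15, 2, 19, 12]


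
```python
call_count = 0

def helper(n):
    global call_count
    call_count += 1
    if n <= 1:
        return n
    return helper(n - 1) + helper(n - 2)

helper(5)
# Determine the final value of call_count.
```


helper(5) calls helper(4) and helper(3); each non-base call branches into two more.
Let C(k) = total number of calls made by helper(k), including the call to helper(k) itself.
Base cases: C(0) = 1, C(1) = 1
Recurrence: C(k) = 1 + C(k-1) + C(k-2)
  C(2) = 1 + C(1) + C(0) = 1 + 1 + 1 = 3
  C(3) = 1 + C(2) + C(1) = 1 + 3 + 1 = 5
  C(4) = 1 + C(3) + C(2) = 1 + 5 + 3 = 9
  C(5) = 1 + C(4) + C(3) = 1 + 9 + 5 = 15
Total calls = C(5) = 15


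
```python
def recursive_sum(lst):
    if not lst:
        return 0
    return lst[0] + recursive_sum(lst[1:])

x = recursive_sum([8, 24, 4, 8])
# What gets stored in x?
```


recursive_sum([8, 24, 4, 8])
= 8 + recursive_sum([24, 4, 8])
= 8 + 24 + recursive_sum([4, 8])
= 8 + 24 + 4 + recursive_sum([8])
= 8 + 24 + 4 + 8 + recursive_sum([])
= 8 + 24 + 4 + 8 + 0
= 44


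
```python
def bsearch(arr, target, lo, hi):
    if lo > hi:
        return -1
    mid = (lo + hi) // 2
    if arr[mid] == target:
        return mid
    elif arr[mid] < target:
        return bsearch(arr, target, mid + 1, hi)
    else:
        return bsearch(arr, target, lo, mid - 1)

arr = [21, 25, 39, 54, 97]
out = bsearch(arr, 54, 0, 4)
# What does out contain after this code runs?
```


bsearch(arr, 54, 0, 4)
lo=0, hi=4, mid=2, arr[mid]=39
39 < 54, search right half
lo=3, hi=4, mid=3, arr[mid]=54
arr[3] == 54, found at index 3
= 3


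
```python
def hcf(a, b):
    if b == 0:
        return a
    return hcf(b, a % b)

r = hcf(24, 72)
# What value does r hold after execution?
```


hcf(24, 72)
= hcf(72, 24 % 72) = hcf(72, 24)
= hcf(24, 72 % 24) = hcf(24, 0)
b == 0, return a = 24


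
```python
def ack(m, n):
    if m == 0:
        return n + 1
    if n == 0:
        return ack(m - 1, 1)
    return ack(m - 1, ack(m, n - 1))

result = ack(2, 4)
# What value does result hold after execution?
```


ack(2, 4)
= ack(1, ack(2, 3))
First compute ack(2, 3) = 9
= ack(1, 9)
= 11


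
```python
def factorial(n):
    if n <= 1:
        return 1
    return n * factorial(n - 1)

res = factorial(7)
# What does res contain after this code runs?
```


factorial(7)
= 7 * factorial(6)
= 7 * 6 * factorial(5)
= 7 * 6 * 5 * factorial(4)
= 7 * 6 * 5 * 4 * factorial(3)
= 7 * 6 * 5 * 4 * 3 * factorial(2)
= 7 * 6 * 5 * 4 * 3 * 2 * factorial(1)
= 7 * 6 * 5 * 4 * 3 * 2 * 1
= 5040


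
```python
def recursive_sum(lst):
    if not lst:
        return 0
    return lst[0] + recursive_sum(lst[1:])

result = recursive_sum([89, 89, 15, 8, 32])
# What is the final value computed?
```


recursive_sum([89, 89, 15, 8, 32])
= 89 + recursive_sum([89, 15, 8, 32])
= 89 + 89 + recursive_sum([15, 8, 32])
= 89 + 89 + 15 + recursive_sum([8, 32])
= 89 + 89 + 15 + 8 + recursive_sum([32])
= 89 + 89 + 15 + 8 + 32 + recursive_sum([])
= 89 + 89 + 15 + 8 + 32 + 0
= 233


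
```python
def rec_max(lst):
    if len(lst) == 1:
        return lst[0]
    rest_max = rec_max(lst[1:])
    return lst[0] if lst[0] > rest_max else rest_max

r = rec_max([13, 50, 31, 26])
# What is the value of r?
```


rec_max([13, 50, 31, 26])
= compare 13 with rec_max([50, 31, 26])
= compare 50 with rec_max([31, 26])
= compare 31 with rec_max([26])
Base: rec_max([26]) = 26
compare 31 with 26: max = 31
compare 50 with 31: max = 50
compare 13 with 50: max = 50
= 50


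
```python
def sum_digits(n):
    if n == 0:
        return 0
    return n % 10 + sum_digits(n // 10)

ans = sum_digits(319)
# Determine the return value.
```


sum_digits(319)
= 9 + sum_digits(31)
= 9 + 1 + sum_digits(3)
= 9 + 1 + 3 + sum_digits(0)
= 9 + 1 + 3 + 0
= 13


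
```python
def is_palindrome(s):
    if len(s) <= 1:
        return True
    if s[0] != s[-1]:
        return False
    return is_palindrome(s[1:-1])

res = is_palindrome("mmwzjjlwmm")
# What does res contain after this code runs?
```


is_palindrome("mmwzjjlwmm")
"mmwzjjlwmm": s[0]='m' == s[-1]='m' -> is_palindrome("mwzjjlwm")
"mwzjjlwm": s[0]='m' == s[-1]='m' -> is_palindrome("wzjjlw")
"wzjjlw": s[0]='w' == s[-1]='w' -> is_palindrome("zjjl")
"zjjl": s[0]='z' != s[-1]='l' -> False
= False


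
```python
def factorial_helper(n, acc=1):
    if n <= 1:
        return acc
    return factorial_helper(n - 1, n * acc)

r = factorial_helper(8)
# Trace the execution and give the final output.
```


factorial_helper(8, 1)
= factorial_helper(7, 8 * 1) = factorial_helper(7, 8)
= factorial_helper(6, 7 * 8) = factorial_helper(6, 56)
= factorial_helper(5, 6 * 56) = factorial_helper(5, 336)
= factorial_helper(4, 5 * 336) = factorial_helper(4, 1680)
= factorial_helper(3, 4 * 1680) = factorial_helper(3, 6720)
= factorial_helper(2, 3 * 6720) = factorial_helper(2, 20160)
= factorial_helper(1, 2 * 20160) = factorial_helper(1, 40320)
n <= 1, return acc = 40320


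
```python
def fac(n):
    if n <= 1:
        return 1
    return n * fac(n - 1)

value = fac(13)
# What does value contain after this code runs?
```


fac(13)
= 13 * fac(12)
= 13 * 12 * fac(11)
= 13 * 12 * 11 * fac(10)
= 13 * 12 * 11 * 10 * fac(9)
= 13 * 12 * 11 * 10 * 9 * fac(8)
= 13 * 12 * 11 * 10 * 9 * 8 * fac(7)
= 13 * 12 * 11 * 10 * 9 * 8 * 7 * fac(6)
= 13 * 12 * 11 * 10 * 9 * 8 * 7 * 6 * fac(5)
= 13 * 12 * 11 * 10 * 9 * 8 * 7 * 6 * 5 * fac(4)
= 13 * 12 * 11 * 10 * 9 * 8 * 7 * 6 * 5 * 4 * fac(3)
= 13 * 12 * 11 * 10 * 9 * 8 * 7 * 6 * 5 * 4 * 3 * fac(2)
= 13 * 12 * 11 * 10 * 9 * 8 * 7 * 6 * 5 * 4 * 3 * 2 * fac(1)
= 13 * 12 * 11 * 10 * 9 * 8 * 7 * 6 * 5 * 4 * 3 * 2 * 1
= 6227020800


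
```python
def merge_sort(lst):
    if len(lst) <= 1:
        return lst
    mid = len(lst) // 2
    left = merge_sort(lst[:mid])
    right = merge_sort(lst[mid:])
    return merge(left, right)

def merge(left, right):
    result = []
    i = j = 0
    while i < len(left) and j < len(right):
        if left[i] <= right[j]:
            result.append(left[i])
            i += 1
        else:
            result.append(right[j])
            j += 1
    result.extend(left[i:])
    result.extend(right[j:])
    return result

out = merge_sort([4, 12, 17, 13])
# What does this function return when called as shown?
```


merge_sort([4, 12, 17, 13])
Split into [4, 12] and [17, 13]
Left sorted: [4, 12]
Right sorted: [13, 17]
Merge [4, 12] and [13, 17]
= [4, 12, 13, 17]


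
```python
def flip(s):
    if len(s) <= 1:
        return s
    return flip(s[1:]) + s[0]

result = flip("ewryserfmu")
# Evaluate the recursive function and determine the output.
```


flip("ewryserfmu")
= flip("wryserfmu") + "e"
= flip("ryserfmu") + "w" + "e"
= flip("yserfmu") + "r" + "w" + "e"
= flip("serfmu") + "y" + "r" + "w" + "e"
= flip("erfmu") + "s" + "y" + "r" + "w" + "e"
= flip("rfmu") + "e" + "s" + "y" + "r" + "w" + "e"
= flip("fmu") + "r" + "e" + "s" + "y" + "r" + "w" + "e"
= flip("mu") + "f" + "r" + "e" + "s" + "y" + "r" + "w" + "e"
= flip("u") + "m" + "f" + "r" + "e" + "s" + "y" + "r" + "w" + "e"
= "u" + "m" + "f" + "r" + "e" + "s" + "y" + "r" + "w" + "e"
= "umfresyrwe"


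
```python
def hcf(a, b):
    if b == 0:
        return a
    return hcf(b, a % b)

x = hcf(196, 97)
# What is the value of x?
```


hcf(196, 97)
= hcf(97, 196 % 97) = hcf(97, 2)
= hcf(2, 97 % 2) = hcf(2, 1)
= hcf(1, 2 % 1) = hcf(1, 0)
b == 0, return a = 1


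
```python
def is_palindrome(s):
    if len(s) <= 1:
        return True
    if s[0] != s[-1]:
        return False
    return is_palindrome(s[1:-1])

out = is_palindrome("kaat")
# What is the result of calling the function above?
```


is_palindrome("kaat")
"kaat": s[0]='k' != s[-1]='t' -> False
= False


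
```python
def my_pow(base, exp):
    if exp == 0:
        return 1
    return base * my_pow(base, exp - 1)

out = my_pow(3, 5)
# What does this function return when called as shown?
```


my_pow(3, 5)
= 3 * my_pow(3, 4)
= 3 * 3 * my_pow(3, 3)
= 3 * 3 * 3 * my_pow(3, 2)
= 3 * 3 * 3 * 3 * my_pow(3, 1)
= 3 * 3 * 3 * 3 * 3 * my_pow(3, 0)
= 3 * 3 * 3 * 3 * 3 * 1
= 243


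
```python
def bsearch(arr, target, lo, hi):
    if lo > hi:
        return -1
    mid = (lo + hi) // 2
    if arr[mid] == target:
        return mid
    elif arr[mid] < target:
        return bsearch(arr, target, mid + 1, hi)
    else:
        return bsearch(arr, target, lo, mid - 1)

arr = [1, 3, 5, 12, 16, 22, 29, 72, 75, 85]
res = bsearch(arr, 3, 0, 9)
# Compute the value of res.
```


bsearch(arr, 3, 0, 9)
lo=0, hi=9, mid=4, arr[mid]=16
16 > 3, search left half
lo=0, hi=3, mid=1, arr[mid]=3
arr[1] == 3, found at index 1
= 1


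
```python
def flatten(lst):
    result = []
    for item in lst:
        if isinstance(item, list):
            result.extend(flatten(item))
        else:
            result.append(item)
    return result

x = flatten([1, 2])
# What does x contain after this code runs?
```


flatten([1, 2])
Processing each element:
  1 is not a list -> append 1
  2 is not a list -> append 2
= [1, 2]


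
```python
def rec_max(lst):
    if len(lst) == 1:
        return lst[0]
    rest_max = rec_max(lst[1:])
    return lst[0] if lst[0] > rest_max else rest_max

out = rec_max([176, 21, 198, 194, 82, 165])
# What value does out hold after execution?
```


rec_max([176, 21, 198, 194, 82, 165])
= compare 176 with rec_max([21, 198, 194, 82, 165])
= compare 21 with rec_max([198, 194, 82, 165])
= compare 198 with rec_max([194, 82, 165])
= compare 194 with rec_max([82, 165])
= compare 82 with rec_max([165])
Base: rec_max([165]) = 165
compare 82 with 165: max = 165
compare 194 with 165: max = 194
compare 198 with 194: max = 198
compare 21 with 198: max = 198
compare 176 with 198: max = 198
= 198


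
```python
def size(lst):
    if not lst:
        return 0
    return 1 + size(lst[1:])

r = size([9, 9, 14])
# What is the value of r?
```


size([9, 9, 14])
= 1 + size([9, 14])
= 1 + 1 + size([14])
= 1 + 1 + 1 + size([])
= 1 + 1 + 1 + 0
= 3


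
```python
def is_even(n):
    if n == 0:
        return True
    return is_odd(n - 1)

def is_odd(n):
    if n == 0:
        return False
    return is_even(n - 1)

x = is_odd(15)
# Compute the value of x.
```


is_odd(15)
= is_even(14)
= is_odd(13)
= is_even(12)
= is_odd(11)
= is_even(10)
= is_odd(9)
= is_even(8)
= is_odd(7)
= is_even(6)
= is_odd(5)
= is_even(4)
= is_odd(3)
= is_even(2)
= is_odd(1)
= is_even(0)
n == 0: return True
= True


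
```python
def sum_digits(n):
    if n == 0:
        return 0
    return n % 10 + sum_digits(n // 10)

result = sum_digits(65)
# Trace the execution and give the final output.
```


sum_digits(65)
= 5 + sum_digits(6)
= 5 + 6 + sum_digits(0)
= 5 + 6 + 0
= 11


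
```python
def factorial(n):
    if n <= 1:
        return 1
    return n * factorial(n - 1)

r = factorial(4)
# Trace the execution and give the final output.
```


factorial(4)
= 4 * factorial(3)
= 4 * 3 * factorial(2)
= 4 * 3 * 2 * factorial(1)
= 4 * 3 * 2 * 1
= 24


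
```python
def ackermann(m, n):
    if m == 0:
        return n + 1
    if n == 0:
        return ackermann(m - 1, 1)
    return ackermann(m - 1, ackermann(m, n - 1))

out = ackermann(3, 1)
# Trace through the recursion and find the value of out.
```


ackermann(3, 1)
= ackermann(2, ackermann(3, 0))
First compute ackermann(3, 0) = 5
= ackermann(2, 5)
= 13


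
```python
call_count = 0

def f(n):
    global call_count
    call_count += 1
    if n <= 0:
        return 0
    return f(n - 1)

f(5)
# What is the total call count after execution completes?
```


f(5) calls f(4) calls ... calls f(0)
Total calls: 5 + 1 (for base case) = 6


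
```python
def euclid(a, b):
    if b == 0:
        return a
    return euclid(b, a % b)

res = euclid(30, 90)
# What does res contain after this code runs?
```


euclid(30, 90)
= euclid(90, 30 % 90) = euclid(90, 30)
= euclid(30, 90 % 30) = euclid(30, 0)
b == 0, return a = 30


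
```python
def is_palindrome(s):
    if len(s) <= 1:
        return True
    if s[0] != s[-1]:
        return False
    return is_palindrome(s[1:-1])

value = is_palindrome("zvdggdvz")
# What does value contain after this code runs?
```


is_palindrome("zvdggdvz")
"zvdggdvz": s[0]='z' == s[-1]='z' -> is_palindrome("vdggdv")
"vdggdv": s[0]='v' == s[-1]='v' -> is_palindrome("dggd")
"dggd": s[0]='d' == s[-1]='d' -> is_palindrome("gg")
"gg": s[0]='g' == s[-1]='g' -> is_palindrome("")
"": len <= 1 -> True
= True


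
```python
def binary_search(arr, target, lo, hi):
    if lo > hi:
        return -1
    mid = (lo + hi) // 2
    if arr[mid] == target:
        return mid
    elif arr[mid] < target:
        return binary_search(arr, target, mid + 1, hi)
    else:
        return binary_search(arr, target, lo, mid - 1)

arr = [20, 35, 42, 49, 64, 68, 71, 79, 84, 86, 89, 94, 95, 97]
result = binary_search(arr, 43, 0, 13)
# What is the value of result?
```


binary_search(arr, 43, 0, 13)
lo=0, hi=13, mid=6, arr[mid]=71
71 > 43, search left half
lo=0, hi=5, mid=2, arr[mid]=42
42 < 43, search right half
lo=3, hi=5, mid=4, arr[mid]=64
64 > 43, search left half
lo=3, hi=3, mid=3, arr[mid]=49
49 > 43, search left half
lo > hi, target not found, return -1
= -1


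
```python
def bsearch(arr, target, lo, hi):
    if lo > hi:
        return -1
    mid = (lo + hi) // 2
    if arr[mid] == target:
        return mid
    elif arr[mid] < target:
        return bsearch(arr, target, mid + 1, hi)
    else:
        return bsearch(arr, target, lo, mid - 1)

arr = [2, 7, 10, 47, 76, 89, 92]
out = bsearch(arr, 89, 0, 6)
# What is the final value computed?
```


bsearch(arr, 89, 0, 6)
lo=0, hi=6, mid=3, arr[mid]=47
47 < 89, search right half
lo=4, hi=6, mid=5, arr[mid]=89
arr[5] == 89, found at index 5
= 5


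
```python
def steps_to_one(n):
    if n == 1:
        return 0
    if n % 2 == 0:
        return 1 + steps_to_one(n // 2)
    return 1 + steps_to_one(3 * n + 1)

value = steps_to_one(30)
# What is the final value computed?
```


steps_to_one(30)
30 is even -> steps_to_one(15)
15 is odd -> 3*15+1 = 46 -> steps_to_one(46)
46 is even -> steps_to_one(23)
23 is odd -> 3*23+1 = 70 -> steps_to_one(70)
70 is even -> steps_to_one(35)
35 is odd -> 3*35+1 = 106 -> steps_to_one(106)
106 is even -> steps_to_one(53)
53 is odd -> 3*53+1 = 160 -> steps_to_one(160)
160 is even -> steps_to_one(80)
80 is even -> steps_to_one(40)
40 is even -> steps_to_one(20)
20 is even -> steps_to_one(10)
10 is even -> steps_to_one(5)
5 is odd -> 3*5+1 = 16 -> steps_to_one(16)
16 is even -> steps_to_one(8)
8 is even -> steps_to_one(4)
4 is even -> steps_to_one(2)
2 is even -> steps_to_one(1)
Reached 1 after 18 steps
= 18


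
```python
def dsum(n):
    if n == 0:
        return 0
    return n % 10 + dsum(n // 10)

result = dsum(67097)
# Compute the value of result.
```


dsum(67097)
= 7 + dsum(6709)
= 7 + 9 + dsum(670)
= 7 + 9 + 0 + dsum(67)
= 7 + 9 + 0 + 7 + dsum(6)
= 7 + 9 + 0 + 7 + 6 + dsum(0)
= 7 + 9 + 0 + 7 + 6 + 0
= 29


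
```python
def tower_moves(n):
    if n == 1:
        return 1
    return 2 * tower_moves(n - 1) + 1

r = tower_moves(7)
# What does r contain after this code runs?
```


tower_moves(7)
= 2 * tower_moves(6) + 1
= 2 * (2 * tower_moves(5) + 1) + 1
= 2 * (2 * (2 * tower_moves(4) + 1) + 1) + 1
= 2 * (2 * (2 * (2 * tower_moves(3) + 1) + 1) + 1) + 1
= 2 * (2 * (2 * (2 * (2 * tower_moves(2) + 1) + 1) + 1) + 1) + 1
= 2 * (2 * (2 * (2 * (2 * (2 * tower_moves(1) + 1) + 1) + 1) + 1) + 1) + 1
Now compute bottom-up:
tower_moves(1) = 1
tower_moves(2) = 2 * 1 + 1 = 3
tower_moves(3) = 2 * 3 + 1 = 7
tower_moves(4) = 2 * 7 + 1 = 15
tower_moves(5) = 2 * 15 + 1 = 31
tower_moves(6) = 2 * 31 + 1 = 63
tower_moves(7) = 2 * 63 + 1 = 127
= 127


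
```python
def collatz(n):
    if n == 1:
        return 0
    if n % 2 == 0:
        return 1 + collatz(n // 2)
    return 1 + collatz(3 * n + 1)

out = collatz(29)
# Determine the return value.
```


collatz(29)
29 is odd -> 3*29+1 = 88 -> collatz(88)
88 is even -> collatz(44)
44 is even -> collatz(22)
22 is even -> collatz(11)
11 is odd -> 3*11+1 = 34 -> collatz(34)
34 is even -> collatz(17)
17 is odd -> 3*17+1 = 52 -> collatz(52)
52 is even -> collatz(26)
26 is even -> collatz(13)
13 is odd -> 3*13+1 = 40 -> collatz(40)
40 is even -> collatz(20)
20 is even -> collatz(10)
10 is even -> collatz(5)
5 is odd -> 3*5+1 = 16 -> collatz(16)
16 is even -> collatz(8)
8 is even -> collatz(4)
4 is even -> collatz(2)
2 is even -> collatz(1)
Reached 1 after 18 steps
= 18


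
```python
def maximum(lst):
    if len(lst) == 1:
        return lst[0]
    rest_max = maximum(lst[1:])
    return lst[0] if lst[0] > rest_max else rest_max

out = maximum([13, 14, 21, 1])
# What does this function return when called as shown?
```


maximum([13, 14, 21, 1])
= compare 13 with maximum([14, 21, 1])
= compare 14 with maximum([21, 1])
= compare 21 with maximum([1])
Base: maximum([1]) = 1
compare 21 with 1: max = 21
compare 14 with 21: max = 21
compare 13 with 21: max = 21
= 21


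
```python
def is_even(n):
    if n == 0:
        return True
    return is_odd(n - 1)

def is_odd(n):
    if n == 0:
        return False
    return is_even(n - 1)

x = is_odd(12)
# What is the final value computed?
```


is_odd(12)
= is_even(11)
= is_odd(10)
= is_even(9)
= is_odd(8)
= is_even(7)
= is_odd(6)
= is_even(5)
= is_odd(4)
= is_even(3)
= is_odd(2)
= is_even(1)
= is_odd(0)
n == 0: return False
= False


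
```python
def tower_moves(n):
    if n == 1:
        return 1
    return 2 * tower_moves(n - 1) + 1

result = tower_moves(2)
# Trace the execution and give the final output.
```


tower_moves(2)
= 2 * tower_moves(1) + 1
Now compute bottom-up:
tower_moves(1) = 1
tower_moves(2) = 2 * 1 + 1 = 3
= 3


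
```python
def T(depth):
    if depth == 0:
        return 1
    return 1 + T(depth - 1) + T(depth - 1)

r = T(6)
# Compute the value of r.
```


T(6)
= 1 + T(5) + T(5)
= 1 + 2 * T(5)
T(k) = 2^(k+1) - 1
T(0) = 1
T(1) = 3
T(2) = 7
T(3) = 15
T(4) = 31
T(6) = 2^7 - 1 = 127


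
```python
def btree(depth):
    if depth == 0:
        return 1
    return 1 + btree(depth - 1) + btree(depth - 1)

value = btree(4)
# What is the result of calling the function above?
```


btree(4)
= 1 + btree(3) + btree(3)
= 1 + 2 * btree(3)
btree(k) = 2^(k+1) - 1
btree(0) = 1
btree(1) = 3
btree(2) = 7
btree(3) = 15
btree(4) = 31
btree(4) = 2^5 - 1 = 31


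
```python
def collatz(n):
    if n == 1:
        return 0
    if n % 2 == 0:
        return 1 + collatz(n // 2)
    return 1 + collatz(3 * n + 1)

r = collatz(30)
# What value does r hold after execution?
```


collatz(30)
30 is even -> collatz(15)
15 is odd -> 3*15+1 = 46 -> collatz(46)
46 is even -> collatz(23)
23 is odd -> 3*23+1 = 70 -> collatz(70)
70 is even -> collatz(35)
35 is odd -> 3*35+1 = 106 -> collatz(106)
106 is even -> collatz(53)
53 is odd -> 3*53+1 = 160 -> collatz(160)
160 is even -> collatz(80)
80 is even -> collatz(40)
40 is even -> collatz(20)
20 is even -> collatz(10)
10 is even -> collatz(5)
5 is odd -> 3*5+1 = 16 -> collatz(16)
16 is even -> collatz(8)
8 is even -> collatz(4)
4 is even -> collatz(2)
2 is even -> collatz(1)
Reached 1 after 18 steps
= 18


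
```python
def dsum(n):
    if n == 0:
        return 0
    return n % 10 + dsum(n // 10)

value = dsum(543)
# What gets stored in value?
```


dsum(543)
= 3 + dsum(54)
= 3 + 4 + dsum(5)
= 3 + 4 + 5 + dsum(0)
= 3 + 4 + 5 + 0
= 12


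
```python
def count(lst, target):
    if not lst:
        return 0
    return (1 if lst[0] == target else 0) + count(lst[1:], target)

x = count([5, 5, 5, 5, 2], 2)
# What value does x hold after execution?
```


count([5, 5, 5, 5, 2], 2)
lst[0]=5 != 2: 0 + count([5, 5, 5, 2], 2)
lst[0]=5 != 2: 0 + count([5, 5, 2], 2)
lst[0]=5 != 2: 0 + count([5, 2], 2)
lst[0]=5 != 2: 0 + count([2], 2)
lst[0]=2 == 2: 1 + count([], 2)
= 1


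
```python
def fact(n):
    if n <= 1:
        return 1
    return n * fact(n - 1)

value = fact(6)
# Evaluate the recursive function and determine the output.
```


fact(6)
= 6 * fact(5)
= 6 * 5 * fact(4)
= 6 * 5 * 4 * fact(3)
= 6 * 5 * 4 * 3 * fact(2)
= 6 * 5 * 4 * 3 * 2 * fact(1)
= 6 * 5 * 4 * 3 * 2 * 1
= 720


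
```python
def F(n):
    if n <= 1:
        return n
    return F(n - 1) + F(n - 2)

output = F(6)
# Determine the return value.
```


F(6)
= F(5) + F(4)
= (F(4) + F(3)) + F(4)
Computing bottom-up: F(0)=0, F(1)=1, F(2)=1, F(3)=2, F(4)=3, F(5)=5, F(6)=8
= 8


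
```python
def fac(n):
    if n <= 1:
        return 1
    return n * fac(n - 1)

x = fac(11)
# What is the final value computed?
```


fac(11)
= 11 * fac(10)
= 11 * 10 * fac(9)
= 11 * 10 * 9 * fac(8)
= 11 * 10 * 9 * 8 * fac(7)
= 11 * 10 * 9 * 8 * 7 * fac(6)
= 11 * 10 * 9 * 8 * 7 * 6 * fac(5)
= 11 * 10 * 9 * 8 * 7 * 6 * 5 * fac(4)
= 11 * 10 * 9 * 8 * 7 * 6 * 5 * 4 * fac(3)
= 11 * 10 * 9 * 8 * 7 * 6 * 5 * 4 * 3 * fac(2)
= 11 * 10 * 9 * 8 * 7 * 6 * 5 * 4 * 3 * 2 * fac(1)
= 11 * 10 * 9 * 8 * 7 * 6 * 5 * 4 * 3 * 2 * 1
= 39916800


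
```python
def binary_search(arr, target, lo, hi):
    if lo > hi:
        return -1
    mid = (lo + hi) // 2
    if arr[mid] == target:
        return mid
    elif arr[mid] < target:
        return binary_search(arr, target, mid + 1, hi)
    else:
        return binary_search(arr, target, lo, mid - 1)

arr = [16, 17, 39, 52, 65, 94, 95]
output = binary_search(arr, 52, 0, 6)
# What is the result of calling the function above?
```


binary_search(arr, 52, 0, 6)
lo=0, hi=6, mid=3, arr[mid]=52
arr[3] == 52, found at index 3
= 3


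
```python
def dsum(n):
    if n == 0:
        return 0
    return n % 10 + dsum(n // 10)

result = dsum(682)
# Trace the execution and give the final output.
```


dsum(682)
= 2 + dsum(68)
= 2 + 8 + dsum(6)
= 2 + 8 + 6 + dsum(0)
= 2 + 8 + 6 + 0
= 16


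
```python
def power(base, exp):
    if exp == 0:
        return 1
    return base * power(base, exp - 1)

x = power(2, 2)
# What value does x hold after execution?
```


power(2, 2)
= 2 * power(2, 1)
= 2 * 2 * power(2, 0)
= 2 * 2 * 1
= 4


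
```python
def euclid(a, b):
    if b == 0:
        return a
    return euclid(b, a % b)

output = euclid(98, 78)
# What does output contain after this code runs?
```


euclid(98, 78)
= euclid(78, 98 % 78) = euclid(78, 20)
= euclid(20, 78 % 20) = euclid(20, 18)
= euclid(18, 20 % 18) = euclid(18, 2)
= euclid(2, 18 % 2) = euclid(2, 0)
b == 0, return a = 2


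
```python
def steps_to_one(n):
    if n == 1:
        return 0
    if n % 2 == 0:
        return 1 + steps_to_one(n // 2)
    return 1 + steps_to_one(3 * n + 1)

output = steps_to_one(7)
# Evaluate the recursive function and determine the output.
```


steps_to_one(7)
7 is odd -> 3*7+1 = 22 -> steps_to_one(22)
22 is even -> steps_to_one(11)
11 is odd -> 3*11+1 = 34 -> steps_to_one(34)
34 is even -> steps_to_one(17)
17 is odd -> 3*17+1 = 52 -> steps_to_one(52)
52 is even -> steps_to_one(26)
26 is even -> steps_to_one(13)
13 is odd -> 3*13+1 = 40 -> steps_to_one(40)
40 is even -> steps_to_one(20)
20 is even -> steps_to_one(10)
10 is even -> steps_to_one(5)
5 is odd -> 3*5+1 = 16 -> steps_to_one(16)
16 is even -> steps_to_one(8)
8 is even -> steps_to_one(4)
4 is even -> steps_to_one(2)
2 is even -> steps_to_one(1)
Reached 1 after 16 steps
= 16


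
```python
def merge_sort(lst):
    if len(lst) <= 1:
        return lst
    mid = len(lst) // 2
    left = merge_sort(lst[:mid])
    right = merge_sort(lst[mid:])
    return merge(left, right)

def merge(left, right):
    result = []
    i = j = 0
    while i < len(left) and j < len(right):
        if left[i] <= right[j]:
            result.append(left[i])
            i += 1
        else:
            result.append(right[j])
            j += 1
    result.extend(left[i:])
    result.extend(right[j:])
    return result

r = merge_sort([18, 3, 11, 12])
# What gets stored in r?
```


merge_sort([18, 3, 11, 12])
Split into [18, 3] and [11, 12]
Left sorted: [3, 18]
Right sorted: [11, 12]
Merge [3, 18] and [11, 12]
= [3, 11, 12, 18]


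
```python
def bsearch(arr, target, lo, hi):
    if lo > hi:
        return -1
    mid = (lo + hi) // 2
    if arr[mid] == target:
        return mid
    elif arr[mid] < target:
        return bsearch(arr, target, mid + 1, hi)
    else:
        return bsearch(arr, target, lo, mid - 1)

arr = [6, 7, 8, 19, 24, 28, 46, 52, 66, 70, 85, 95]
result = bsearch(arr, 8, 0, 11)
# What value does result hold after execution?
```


bsearch(arr, 8, 0, 11)
lo=0, hi=11, mid=5, arr[mid]=28
28 > 8, search left half
lo=0, hi=4, mid=2, arr[mid]=8
arr[2] == 8, found at index 2
= 2


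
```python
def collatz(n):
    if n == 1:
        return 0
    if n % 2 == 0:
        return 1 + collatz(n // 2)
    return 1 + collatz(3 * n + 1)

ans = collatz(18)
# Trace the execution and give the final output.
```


collatz(18)
18 is even -> collatz(9)
9 is odd -> 3*9+1 = 28 -> collatz(28)
28 is even -> collatz(14)
14 is even -> collatz(7)
7 is odd -> 3*7+1 = 22 -> collatz(22)
22 is even -> collatz(11)
11 is odd -> 3*11+1 = 34 -> collatz(34)
34 is even -> collatz(17)
17 is odd -> 3*17+1 = 52 -> collatz(52)
52 is even -> collatz(26)
26 is even -> collatz(13)
13 is odd -> 3*13+1 = 40 -> collatz(40)
40 is even -> collatz(20)
20 is even -> collatz(10)
10 is even -> collatz(5)
5 is odd -> 3*5+1 = 16 -> collatz(16)
16 is even -> collatz(8)
8 is even -> collatz(4)
4 is even -> collatz(2)
2 is even -> collatz(1)
Reached 1 after 20 steps
= 20
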